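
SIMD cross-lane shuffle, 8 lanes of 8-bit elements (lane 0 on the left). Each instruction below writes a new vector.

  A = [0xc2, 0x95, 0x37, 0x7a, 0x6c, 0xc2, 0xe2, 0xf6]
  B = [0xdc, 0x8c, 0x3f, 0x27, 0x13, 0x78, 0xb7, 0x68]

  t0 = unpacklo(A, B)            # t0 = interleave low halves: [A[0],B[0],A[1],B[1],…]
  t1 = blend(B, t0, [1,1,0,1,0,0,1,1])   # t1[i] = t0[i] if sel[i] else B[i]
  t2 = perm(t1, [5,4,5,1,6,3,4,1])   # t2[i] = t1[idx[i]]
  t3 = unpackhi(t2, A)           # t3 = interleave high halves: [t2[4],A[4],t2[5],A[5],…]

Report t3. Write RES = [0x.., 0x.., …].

RES = [ 0x7a  0x6c  0x8c  0xc2  0x13  0xe2  0xdc  0xf6 ]

→ t0 |c2|dc|95|8c|37|3f|7a|27|
→ t1 |c2|dc|3f|8c|13|78|7a|27|
→ t2 |78|13|78|dc|7a|8c|13|dc|
→ t3 |7a|6c|8c|c2|13|e2|dc|f6|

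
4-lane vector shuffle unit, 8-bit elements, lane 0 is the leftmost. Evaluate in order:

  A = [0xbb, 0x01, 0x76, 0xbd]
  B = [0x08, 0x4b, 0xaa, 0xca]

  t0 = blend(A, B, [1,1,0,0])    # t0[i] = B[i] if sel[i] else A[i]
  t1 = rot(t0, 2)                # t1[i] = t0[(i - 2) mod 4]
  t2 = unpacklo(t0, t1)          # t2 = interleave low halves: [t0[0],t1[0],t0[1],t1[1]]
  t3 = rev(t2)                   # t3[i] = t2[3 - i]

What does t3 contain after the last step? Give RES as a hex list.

  t0: 08 4b 76 bd
  t1: 76 bd 08 4b
  t2: 08 76 4b bd
  t3: bd 4b 76 08

RES = [ 0xbd  0x4b  0x76  0x08 ]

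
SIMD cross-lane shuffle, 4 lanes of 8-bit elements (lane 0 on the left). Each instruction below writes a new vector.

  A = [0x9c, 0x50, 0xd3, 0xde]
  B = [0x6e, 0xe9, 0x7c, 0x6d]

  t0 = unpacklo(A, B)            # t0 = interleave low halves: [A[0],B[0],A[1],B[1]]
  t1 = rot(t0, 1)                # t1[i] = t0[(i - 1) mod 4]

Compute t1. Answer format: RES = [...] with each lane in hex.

→ t0 |9c|6e|50|e9|
→ t1 |e9|9c|6e|50|

RES = [0xe9, 0x9c, 0x6e, 0x50]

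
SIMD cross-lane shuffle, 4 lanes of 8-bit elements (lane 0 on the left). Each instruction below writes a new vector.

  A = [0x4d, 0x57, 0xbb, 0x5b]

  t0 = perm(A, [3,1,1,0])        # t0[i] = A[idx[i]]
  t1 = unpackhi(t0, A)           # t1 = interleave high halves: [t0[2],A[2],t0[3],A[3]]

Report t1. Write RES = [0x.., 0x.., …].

RES = [ 0x57  0xbb  0x4d  0x5b ]

→ t0 |5b|57|57|4d|
→ t1 |57|bb|4d|5b|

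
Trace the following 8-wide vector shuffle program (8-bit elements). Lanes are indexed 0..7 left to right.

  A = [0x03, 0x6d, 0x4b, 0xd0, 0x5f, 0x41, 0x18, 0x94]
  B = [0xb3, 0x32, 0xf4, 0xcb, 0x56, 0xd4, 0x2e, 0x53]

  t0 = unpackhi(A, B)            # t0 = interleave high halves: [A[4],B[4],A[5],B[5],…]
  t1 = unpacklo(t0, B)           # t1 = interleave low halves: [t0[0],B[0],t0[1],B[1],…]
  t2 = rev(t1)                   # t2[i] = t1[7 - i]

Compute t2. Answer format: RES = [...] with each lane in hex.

RES = [ 0xcb  0xd4  0xf4  0x41  0x32  0x56  0xb3  0x5f ]

  t0: 5f 56 41 d4 18 2e 94 53
  t1: 5f b3 56 32 41 f4 d4 cb
  t2: cb d4 f4 41 32 56 b3 5f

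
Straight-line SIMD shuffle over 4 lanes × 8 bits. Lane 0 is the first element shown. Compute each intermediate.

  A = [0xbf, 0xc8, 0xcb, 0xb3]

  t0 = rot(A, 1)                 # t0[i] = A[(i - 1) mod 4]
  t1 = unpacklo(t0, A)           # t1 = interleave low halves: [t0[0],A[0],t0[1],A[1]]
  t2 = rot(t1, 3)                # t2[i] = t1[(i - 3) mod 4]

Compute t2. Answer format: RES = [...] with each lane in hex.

→ t0 |b3|bf|c8|cb|
→ t1 |b3|bf|bf|c8|
→ t2 |bf|bf|c8|b3|

RES = [ 0xbf  0xbf  0xc8  0xb3 ]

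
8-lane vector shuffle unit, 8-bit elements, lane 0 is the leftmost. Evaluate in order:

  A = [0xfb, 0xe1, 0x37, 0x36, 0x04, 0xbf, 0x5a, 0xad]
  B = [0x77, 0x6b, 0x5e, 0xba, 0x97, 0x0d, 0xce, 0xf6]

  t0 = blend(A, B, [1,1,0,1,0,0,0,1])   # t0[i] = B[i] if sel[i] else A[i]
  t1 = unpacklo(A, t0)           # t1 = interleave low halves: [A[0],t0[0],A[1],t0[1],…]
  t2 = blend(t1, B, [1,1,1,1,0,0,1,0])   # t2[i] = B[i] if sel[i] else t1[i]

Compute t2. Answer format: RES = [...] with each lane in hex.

RES = [0x77, 0x6b, 0x5e, 0xba, 0x37, 0x37, 0xce, 0xba]

t0 = [0x77, 0x6b, 0x37, 0xba, 0x04, 0xbf, 0x5a, 0xf6]
t1 = [0xfb, 0x77, 0xe1, 0x6b, 0x37, 0x37, 0x36, 0xba]
t2 = [0x77, 0x6b, 0x5e, 0xba, 0x37, 0x37, 0xce, 0xba]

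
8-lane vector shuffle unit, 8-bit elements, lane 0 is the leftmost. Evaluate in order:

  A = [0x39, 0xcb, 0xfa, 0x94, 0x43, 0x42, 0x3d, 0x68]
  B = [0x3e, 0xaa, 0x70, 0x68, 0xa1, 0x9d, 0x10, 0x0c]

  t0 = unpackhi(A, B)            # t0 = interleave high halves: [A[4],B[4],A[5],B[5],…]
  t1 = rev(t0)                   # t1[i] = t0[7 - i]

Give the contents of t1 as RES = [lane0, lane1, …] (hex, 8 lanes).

RES = [ 0x0c  0x68  0x10  0x3d  0x9d  0x42  0xa1  0x43 ]

→ t0 |43|a1|42|9d|3d|10|68|0c|
→ t1 |0c|68|10|3d|9d|42|a1|43|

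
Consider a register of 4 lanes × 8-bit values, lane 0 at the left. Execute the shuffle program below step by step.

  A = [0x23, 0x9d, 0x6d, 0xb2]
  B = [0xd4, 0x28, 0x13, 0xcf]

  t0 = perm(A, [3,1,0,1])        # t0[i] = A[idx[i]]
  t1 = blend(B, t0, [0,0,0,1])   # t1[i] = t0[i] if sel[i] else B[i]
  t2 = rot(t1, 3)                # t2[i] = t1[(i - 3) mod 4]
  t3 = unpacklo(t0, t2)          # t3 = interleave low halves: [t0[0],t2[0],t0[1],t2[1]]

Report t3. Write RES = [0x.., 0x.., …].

  t0: b2 9d 23 9d
  t1: d4 28 13 9d
  t2: 28 13 9d d4
  t3: b2 28 9d 13

RES = [ 0xb2  0x28  0x9d  0x13 ]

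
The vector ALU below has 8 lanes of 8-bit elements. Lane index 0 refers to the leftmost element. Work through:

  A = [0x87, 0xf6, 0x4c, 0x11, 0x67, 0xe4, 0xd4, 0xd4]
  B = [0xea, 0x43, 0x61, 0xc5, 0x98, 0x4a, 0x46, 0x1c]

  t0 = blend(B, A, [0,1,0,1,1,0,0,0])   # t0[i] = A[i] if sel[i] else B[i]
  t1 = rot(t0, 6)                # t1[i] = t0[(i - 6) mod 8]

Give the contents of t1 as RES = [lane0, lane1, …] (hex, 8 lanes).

RES = [ 0x61  0x11  0x67  0x4a  0x46  0x1c  0xea  0xf6 ]

  t0: ea f6 61 11 67 4a 46 1c
  t1: 61 11 67 4a 46 1c ea f6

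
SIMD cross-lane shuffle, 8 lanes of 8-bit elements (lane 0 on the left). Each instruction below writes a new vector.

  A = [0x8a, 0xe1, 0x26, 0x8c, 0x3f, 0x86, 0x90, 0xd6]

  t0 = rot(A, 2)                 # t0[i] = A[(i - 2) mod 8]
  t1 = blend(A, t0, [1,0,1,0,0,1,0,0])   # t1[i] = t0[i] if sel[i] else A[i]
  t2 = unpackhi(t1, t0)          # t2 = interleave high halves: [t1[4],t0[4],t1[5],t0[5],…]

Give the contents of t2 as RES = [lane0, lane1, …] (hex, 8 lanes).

RES = [ 0x3f  0x26  0x8c  0x8c  0x90  0x3f  0xd6  0x86 ]

→ t0 |90|d6|8a|e1|26|8c|3f|86|
→ t1 |90|e1|8a|8c|3f|8c|90|d6|
→ t2 |3f|26|8c|8c|90|3f|d6|86|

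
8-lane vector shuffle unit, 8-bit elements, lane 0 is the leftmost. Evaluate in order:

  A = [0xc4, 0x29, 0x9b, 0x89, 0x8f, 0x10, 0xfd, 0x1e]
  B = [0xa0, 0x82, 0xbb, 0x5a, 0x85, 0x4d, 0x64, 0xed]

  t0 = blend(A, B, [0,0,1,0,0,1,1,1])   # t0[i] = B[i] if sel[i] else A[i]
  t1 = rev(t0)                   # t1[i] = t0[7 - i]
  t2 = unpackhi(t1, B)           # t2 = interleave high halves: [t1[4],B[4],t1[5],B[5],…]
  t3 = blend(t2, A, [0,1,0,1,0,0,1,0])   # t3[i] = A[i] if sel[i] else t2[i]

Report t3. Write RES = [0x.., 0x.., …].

→ t0 |c4|29|bb|89|8f|4d|64|ed|
→ t1 |ed|64|4d|8f|89|bb|29|c4|
→ t2 |89|85|bb|4d|29|64|c4|ed|
→ t3 |89|29|bb|89|29|64|fd|ed|

RES = [0x89, 0x29, 0xbb, 0x89, 0x29, 0x64, 0xfd, 0xed]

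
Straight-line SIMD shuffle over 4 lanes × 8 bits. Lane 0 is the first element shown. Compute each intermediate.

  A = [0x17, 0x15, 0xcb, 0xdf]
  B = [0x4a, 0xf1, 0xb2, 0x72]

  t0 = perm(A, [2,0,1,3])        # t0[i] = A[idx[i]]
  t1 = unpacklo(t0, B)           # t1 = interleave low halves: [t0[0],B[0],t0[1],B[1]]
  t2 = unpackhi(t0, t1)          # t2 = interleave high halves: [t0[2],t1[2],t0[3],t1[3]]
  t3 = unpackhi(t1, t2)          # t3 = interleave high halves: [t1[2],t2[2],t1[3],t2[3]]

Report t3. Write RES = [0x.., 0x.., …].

RES = [ 0x17  0xdf  0xf1  0xf1 ]

t0 = [0xcb, 0x17, 0x15, 0xdf]
t1 = [0xcb, 0x4a, 0x17, 0xf1]
t2 = [0x15, 0x17, 0xdf, 0xf1]
t3 = [0x17, 0xdf, 0xf1, 0xf1]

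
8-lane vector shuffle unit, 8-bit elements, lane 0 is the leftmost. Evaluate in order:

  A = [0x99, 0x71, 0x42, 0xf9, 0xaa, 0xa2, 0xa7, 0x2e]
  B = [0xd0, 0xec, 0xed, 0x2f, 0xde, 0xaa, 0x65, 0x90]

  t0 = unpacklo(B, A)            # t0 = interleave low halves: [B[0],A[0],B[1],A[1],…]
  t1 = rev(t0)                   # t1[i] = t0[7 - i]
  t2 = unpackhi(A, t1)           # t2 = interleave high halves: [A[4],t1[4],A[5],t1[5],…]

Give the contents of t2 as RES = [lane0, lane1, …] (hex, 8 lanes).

RES = [0xaa, 0x71, 0xa2, 0xec, 0xa7, 0x99, 0x2e, 0xd0]

→ t0 |d0|99|ec|71|ed|42|2f|f9|
→ t1 |f9|2f|42|ed|71|ec|99|d0|
→ t2 |aa|71|a2|ec|a7|99|2e|d0|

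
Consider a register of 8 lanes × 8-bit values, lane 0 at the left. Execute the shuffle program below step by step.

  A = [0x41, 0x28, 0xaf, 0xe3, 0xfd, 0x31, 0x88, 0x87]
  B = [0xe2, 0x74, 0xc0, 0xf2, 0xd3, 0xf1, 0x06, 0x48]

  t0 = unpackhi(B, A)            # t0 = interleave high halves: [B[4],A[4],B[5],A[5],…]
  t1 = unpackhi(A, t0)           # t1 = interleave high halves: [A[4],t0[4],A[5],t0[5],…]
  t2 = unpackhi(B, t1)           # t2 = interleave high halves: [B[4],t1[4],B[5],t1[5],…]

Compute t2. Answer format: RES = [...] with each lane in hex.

  t0: d3 fd f1 31 06 88 48 87
  t1: fd 06 31 88 88 48 87 87
  t2: d3 88 f1 48 06 87 48 87

RES = [0xd3, 0x88, 0xf1, 0x48, 0x06, 0x87, 0x48, 0x87]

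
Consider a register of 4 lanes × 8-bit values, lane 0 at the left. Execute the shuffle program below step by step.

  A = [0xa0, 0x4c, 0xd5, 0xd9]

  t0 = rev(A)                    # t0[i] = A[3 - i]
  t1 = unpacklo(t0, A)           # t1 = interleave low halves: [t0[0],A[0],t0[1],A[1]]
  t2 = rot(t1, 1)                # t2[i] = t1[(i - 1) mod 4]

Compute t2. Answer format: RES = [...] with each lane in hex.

  t0: d9 d5 4c a0
  t1: d9 a0 d5 4c
  t2: 4c d9 a0 d5

RES = [0x4c, 0xd9, 0xa0, 0xd5]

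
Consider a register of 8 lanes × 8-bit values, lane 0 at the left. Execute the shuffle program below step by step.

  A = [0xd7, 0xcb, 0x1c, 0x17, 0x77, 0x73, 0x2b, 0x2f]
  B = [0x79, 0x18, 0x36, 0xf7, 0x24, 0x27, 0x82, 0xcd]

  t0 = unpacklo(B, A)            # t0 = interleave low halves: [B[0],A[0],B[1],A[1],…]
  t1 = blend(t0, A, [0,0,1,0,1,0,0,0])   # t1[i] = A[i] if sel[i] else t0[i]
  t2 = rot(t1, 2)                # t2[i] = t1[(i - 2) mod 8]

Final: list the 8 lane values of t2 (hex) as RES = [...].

  t0: 79 d7 18 cb 36 1c f7 17
  t1: 79 d7 1c cb 77 1c f7 17
  t2: f7 17 79 d7 1c cb 77 1c

RES = [0xf7, 0x17, 0x79, 0xd7, 0x1c, 0xcb, 0x77, 0x1c]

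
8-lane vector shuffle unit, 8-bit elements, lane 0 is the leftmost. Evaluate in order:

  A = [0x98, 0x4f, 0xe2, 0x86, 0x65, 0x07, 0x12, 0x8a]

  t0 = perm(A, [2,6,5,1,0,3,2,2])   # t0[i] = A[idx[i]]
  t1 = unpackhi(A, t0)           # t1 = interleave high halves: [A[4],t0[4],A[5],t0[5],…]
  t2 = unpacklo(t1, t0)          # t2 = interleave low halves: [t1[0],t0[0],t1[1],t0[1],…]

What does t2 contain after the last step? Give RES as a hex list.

RES = [0x65, 0xe2, 0x98, 0x12, 0x07, 0x07, 0x86, 0x4f]

→ t0 |e2|12|07|4f|98|86|e2|e2|
→ t1 |65|98|07|86|12|e2|8a|e2|
→ t2 |65|e2|98|12|07|07|86|4f|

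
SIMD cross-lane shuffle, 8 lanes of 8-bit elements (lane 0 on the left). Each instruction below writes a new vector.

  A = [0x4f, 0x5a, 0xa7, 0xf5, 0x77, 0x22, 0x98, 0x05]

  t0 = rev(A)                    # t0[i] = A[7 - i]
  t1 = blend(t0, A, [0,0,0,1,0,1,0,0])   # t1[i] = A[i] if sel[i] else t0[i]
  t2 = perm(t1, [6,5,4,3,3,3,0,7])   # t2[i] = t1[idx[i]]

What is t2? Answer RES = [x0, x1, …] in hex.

RES = [ 0x5a  0x22  0xf5  0xf5  0xf5  0xf5  0x05  0x4f ]

→ t0 |05|98|22|77|f5|a7|5a|4f|
→ t1 |05|98|22|f5|f5|22|5a|4f|
→ t2 |5a|22|f5|f5|f5|f5|05|4f|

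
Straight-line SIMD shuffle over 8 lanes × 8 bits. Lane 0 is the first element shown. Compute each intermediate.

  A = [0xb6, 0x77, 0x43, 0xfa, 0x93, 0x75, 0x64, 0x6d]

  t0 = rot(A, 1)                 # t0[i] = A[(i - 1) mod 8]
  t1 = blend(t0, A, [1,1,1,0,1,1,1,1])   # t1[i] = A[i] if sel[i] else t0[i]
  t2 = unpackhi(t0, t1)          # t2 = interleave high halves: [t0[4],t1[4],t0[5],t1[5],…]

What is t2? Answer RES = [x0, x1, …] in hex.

→ t0 |6d|b6|77|43|fa|93|75|64|
→ t1 |b6|77|43|43|93|75|64|6d|
→ t2 |fa|93|93|75|75|64|64|6d|

RES = [ 0xfa  0x93  0x93  0x75  0x75  0x64  0x64  0x6d ]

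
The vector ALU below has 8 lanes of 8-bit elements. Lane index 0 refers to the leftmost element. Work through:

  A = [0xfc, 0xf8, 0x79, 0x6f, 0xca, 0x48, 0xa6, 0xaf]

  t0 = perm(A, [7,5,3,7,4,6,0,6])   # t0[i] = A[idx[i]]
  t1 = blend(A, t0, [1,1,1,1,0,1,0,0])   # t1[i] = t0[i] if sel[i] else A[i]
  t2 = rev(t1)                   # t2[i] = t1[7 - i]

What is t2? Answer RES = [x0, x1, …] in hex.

RES = [0xaf, 0xa6, 0xa6, 0xca, 0xaf, 0x6f, 0x48, 0xaf]

  t0: af 48 6f af ca a6 fc a6
  t1: af 48 6f af ca a6 a6 af
  t2: af a6 a6 ca af 6f 48 af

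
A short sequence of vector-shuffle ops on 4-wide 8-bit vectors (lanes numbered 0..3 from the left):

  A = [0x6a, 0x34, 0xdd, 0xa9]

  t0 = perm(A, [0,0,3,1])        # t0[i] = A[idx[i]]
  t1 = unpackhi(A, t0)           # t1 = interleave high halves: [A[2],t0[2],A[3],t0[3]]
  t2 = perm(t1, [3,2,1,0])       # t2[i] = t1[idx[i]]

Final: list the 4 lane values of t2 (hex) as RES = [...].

→ t0 |6a|6a|a9|34|
→ t1 |dd|a9|a9|34|
→ t2 |34|a9|a9|dd|

RES = [ 0x34  0xa9  0xa9  0xdd ]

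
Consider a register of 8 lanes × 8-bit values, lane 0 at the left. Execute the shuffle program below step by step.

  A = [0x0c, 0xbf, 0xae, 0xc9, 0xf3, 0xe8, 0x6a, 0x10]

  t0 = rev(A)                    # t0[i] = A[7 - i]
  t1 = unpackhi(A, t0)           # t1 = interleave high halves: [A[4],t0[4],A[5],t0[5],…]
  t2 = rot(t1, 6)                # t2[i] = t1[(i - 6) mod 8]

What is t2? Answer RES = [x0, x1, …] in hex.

→ t0 |10|6a|e8|f3|c9|ae|bf|0c|
→ t1 |f3|c9|e8|ae|6a|bf|10|0c|
→ t2 |e8|ae|6a|bf|10|0c|f3|c9|

RES = [0xe8, 0xae, 0x6a, 0xbf, 0x10, 0x0c, 0xf3, 0xc9]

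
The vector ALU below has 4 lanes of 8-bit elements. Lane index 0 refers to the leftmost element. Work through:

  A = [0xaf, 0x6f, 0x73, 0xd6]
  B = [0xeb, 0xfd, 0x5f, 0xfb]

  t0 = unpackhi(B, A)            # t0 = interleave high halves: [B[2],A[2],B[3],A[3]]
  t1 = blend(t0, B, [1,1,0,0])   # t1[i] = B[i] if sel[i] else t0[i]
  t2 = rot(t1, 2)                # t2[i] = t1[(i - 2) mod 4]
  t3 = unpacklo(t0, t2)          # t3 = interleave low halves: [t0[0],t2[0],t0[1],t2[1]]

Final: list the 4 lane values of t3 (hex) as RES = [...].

RES = [ 0x5f  0xfb  0x73  0xd6 ]

→ t0 |5f|73|fb|d6|
→ t1 |eb|fd|fb|d6|
→ t2 |fb|d6|eb|fd|
→ t3 |5f|fb|73|d6|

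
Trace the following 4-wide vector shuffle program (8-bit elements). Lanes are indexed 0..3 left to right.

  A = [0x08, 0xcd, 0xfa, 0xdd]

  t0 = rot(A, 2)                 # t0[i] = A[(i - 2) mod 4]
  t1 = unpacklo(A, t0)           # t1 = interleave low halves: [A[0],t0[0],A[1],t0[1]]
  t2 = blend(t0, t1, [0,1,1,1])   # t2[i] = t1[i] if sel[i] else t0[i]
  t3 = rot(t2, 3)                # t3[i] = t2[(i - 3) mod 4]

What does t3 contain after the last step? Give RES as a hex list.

RES = [ 0xfa  0xcd  0xdd  0xfa ]

→ t0 |fa|dd|08|cd|
→ t1 |08|fa|cd|dd|
→ t2 |fa|fa|cd|dd|
→ t3 |fa|cd|dd|fa|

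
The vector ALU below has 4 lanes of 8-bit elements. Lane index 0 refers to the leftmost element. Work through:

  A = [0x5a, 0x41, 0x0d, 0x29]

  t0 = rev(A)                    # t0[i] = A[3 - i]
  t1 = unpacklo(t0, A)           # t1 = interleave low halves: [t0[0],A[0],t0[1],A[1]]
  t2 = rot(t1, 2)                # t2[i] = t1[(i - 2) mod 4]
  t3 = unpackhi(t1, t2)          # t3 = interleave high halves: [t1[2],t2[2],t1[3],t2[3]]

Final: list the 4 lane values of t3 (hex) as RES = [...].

→ t0 |29|0d|41|5a|
→ t1 |29|5a|0d|41|
→ t2 |0d|41|29|5a|
→ t3 |0d|29|41|5a|

RES = [ 0x0d  0x29  0x41  0x5a ]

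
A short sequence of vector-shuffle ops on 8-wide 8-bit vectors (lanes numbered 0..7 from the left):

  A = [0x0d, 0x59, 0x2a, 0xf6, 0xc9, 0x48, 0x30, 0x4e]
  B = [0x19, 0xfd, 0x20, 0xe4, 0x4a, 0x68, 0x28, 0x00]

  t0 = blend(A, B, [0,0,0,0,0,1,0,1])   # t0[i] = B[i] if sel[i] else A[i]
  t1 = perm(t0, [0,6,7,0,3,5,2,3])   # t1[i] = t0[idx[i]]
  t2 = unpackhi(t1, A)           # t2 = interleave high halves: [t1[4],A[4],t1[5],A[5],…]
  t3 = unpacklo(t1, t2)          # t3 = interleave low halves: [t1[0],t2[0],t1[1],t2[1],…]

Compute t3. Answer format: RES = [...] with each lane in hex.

RES = [0x0d, 0xf6, 0x30, 0xc9, 0x00, 0x68, 0x0d, 0x48]

  t0: 0d 59 2a f6 c9 68 30 00
  t1: 0d 30 00 0d f6 68 2a f6
  t2: f6 c9 68 48 2a 30 f6 4e
  t3: 0d f6 30 c9 00 68 0d 48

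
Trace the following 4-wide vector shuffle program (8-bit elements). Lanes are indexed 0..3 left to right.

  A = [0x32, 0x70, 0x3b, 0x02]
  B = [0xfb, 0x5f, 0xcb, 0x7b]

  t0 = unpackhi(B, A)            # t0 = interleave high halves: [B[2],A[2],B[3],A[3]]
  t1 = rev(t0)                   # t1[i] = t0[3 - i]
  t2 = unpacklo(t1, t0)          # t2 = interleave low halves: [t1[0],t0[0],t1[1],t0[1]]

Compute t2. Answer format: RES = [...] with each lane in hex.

RES = [0x02, 0xcb, 0x7b, 0x3b]

  t0: cb 3b 7b 02
  t1: 02 7b 3b cb
  t2: 02 cb 7b 3b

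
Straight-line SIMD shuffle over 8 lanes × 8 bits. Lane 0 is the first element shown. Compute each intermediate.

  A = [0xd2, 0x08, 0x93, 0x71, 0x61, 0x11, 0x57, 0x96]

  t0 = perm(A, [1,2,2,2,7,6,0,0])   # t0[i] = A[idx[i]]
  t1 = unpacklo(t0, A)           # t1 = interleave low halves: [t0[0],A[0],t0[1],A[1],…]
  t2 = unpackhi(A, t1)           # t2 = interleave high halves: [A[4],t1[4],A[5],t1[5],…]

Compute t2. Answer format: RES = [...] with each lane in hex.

RES = [ 0x61  0x93  0x11  0x93  0x57  0x93  0x96  0x71 ]

t0 = [0x08, 0x93, 0x93, 0x93, 0x96, 0x57, 0xd2, 0xd2]
t1 = [0x08, 0xd2, 0x93, 0x08, 0x93, 0x93, 0x93, 0x71]
t2 = [0x61, 0x93, 0x11, 0x93, 0x57, 0x93, 0x96, 0x71]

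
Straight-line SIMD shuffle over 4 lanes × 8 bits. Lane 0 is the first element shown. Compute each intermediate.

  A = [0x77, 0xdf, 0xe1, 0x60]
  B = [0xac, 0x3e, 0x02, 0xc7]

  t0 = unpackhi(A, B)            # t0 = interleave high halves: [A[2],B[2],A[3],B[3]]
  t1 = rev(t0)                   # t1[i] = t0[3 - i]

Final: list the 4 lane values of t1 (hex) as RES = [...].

RES = [0xc7, 0x60, 0x02, 0xe1]

→ t0 |e1|02|60|c7|
→ t1 |c7|60|02|e1|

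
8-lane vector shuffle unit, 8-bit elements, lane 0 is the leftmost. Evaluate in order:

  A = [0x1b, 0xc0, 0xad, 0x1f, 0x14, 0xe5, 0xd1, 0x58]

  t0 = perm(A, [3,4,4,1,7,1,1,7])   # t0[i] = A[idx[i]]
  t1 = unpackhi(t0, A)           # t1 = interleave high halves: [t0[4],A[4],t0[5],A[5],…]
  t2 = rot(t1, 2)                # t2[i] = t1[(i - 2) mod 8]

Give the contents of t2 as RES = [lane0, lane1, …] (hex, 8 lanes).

→ t0 |1f|14|14|c0|58|c0|c0|58|
→ t1 |58|14|c0|e5|c0|d1|58|58|
→ t2 |58|58|58|14|c0|e5|c0|d1|

RES = [0x58, 0x58, 0x58, 0x14, 0xc0, 0xe5, 0xc0, 0xd1]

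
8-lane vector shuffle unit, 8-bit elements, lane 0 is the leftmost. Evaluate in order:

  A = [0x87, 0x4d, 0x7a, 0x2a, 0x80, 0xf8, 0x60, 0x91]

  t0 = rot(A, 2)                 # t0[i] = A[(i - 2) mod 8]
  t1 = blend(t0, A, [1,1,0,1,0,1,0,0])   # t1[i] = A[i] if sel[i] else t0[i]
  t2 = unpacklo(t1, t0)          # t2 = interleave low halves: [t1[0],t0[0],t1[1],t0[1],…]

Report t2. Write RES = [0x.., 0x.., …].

RES = [0x87, 0x60, 0x4d, 0x91, 0x87, 0x87, 0x2a, 0x4d]

→ t0 |60|91|87|4d|7a|2a|80|f8|
→ t1 |87|4d|87|2a|7a|f8|80|f8|
→ t2 |87|60|4d|91|87|87|2a|4d|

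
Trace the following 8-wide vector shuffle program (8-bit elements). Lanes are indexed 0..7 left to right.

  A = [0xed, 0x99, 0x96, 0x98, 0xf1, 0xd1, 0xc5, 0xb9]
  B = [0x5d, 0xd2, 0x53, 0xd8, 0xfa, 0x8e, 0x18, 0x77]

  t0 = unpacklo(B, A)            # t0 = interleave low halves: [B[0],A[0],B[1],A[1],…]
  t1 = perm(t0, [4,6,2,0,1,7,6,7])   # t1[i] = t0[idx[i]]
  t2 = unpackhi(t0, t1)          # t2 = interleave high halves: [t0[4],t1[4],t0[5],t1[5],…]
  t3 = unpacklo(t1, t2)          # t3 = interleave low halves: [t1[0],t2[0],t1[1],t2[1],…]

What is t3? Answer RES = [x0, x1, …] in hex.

t0 = [0x5d, 0xed, 0xd2, 0x99, 0x53, 0x96, 0xd8, 0x98]
t1 = [0x53, 0xd8, 0xd2, 0x5d, 0xed, 0x98, 0xd8, 0x98]
t2 = [0x53, 0xed, 0x96, 0x98, 0xd8, 0xd8, 0x98, 0x98]
t3 = [0x53, 0x53, 0xd8, 0xed, 0xd2, 0x96, 0x5d, 0x98]

RES = [ 0x53  0x53  0xd8  0xed  0xd2  0x96  0x5d  0x98 ]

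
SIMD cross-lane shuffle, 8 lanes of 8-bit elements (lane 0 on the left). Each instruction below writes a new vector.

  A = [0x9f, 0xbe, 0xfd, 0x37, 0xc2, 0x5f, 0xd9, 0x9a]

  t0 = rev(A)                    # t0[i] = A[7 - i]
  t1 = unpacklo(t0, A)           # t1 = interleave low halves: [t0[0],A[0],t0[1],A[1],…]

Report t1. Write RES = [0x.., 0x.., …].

RES = [0x9a, 0x9f, 0xd9, 0xbe, 0x5f, 0xfd, 0xc2, 0x37]

  t0: 9a d9 5f c2 37 fd be 9f
  t1: 9a 9f d9 be 5f fd c2 37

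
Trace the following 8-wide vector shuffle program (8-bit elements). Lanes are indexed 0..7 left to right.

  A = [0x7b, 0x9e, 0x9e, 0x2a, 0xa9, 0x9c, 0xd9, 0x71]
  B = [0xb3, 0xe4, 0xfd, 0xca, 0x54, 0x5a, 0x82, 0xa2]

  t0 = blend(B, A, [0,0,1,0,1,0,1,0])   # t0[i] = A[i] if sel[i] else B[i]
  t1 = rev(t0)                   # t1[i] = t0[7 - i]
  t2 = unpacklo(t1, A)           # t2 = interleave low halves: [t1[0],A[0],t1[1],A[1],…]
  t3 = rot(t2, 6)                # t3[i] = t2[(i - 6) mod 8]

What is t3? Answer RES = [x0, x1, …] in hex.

RES = [ 0xd9  0x9e  0x5a  0x9e  0xa9  0x2a  0xa2  0x7b ]

→ t0 |b3|e4|9e|ca|a9|5a|d9|a2|
→ t1 |a2|d9|5a|a9|ca|9e|e4|b3|
→ t2 |a2|7b|d9|9e|5a|9e|a9|2a|
→ t3 |d9|9e|5a|9e|a9|2a|a2|7b|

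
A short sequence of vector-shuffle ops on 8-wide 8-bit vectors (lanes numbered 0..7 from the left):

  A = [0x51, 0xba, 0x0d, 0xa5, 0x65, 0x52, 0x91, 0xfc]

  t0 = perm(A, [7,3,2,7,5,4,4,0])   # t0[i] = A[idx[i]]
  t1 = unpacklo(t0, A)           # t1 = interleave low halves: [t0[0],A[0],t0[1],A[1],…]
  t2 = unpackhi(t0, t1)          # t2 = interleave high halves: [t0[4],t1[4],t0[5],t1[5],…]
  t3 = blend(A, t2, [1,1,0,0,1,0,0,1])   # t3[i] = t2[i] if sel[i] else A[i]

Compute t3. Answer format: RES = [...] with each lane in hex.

  t0: fc a5 0d fc 52 65 65 51
  t1: fc 51 a5 ba 0d 0d fc a5
  t2: 52 0d 65 0d 65 fc 51 a5
  t3: 52 0d 0d a5 65 52 91 a5

RES = [ 0x52  0x0d  0x0d  0xa5  0x65  0x52  0x91  0xa5 ]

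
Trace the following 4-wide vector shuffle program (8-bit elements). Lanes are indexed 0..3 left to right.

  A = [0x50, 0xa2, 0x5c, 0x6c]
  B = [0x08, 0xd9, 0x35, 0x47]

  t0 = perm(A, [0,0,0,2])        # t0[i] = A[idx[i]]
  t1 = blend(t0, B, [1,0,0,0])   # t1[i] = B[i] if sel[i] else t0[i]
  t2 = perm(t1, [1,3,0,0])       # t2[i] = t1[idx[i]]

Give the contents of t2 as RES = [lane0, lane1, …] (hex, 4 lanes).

→ t0 |50|50|50|5c|
→ t1 |08|50|50|5c|
→ t2 |50|5c|08|08|

RES = [0x50, 0x5c, 0x08, 0x08]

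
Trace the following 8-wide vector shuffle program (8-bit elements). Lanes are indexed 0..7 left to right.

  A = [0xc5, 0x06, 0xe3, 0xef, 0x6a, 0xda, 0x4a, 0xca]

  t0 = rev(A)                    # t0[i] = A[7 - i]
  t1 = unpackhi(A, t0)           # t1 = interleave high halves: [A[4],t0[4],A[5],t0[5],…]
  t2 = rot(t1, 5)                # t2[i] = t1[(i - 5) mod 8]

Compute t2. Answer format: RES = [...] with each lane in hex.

→ t0 |ca|4a|da|6a|ef|e3|06|c5|
→ t1 |6a|ef|da|e3|4a|06|ca|c5|
→ t2 |e3|4a|06|ca|c5|6a|ef|da|

RES = [ 0xe3  0x4a  0x06  0xca  0xc5  0x6a  0xef  0xda ]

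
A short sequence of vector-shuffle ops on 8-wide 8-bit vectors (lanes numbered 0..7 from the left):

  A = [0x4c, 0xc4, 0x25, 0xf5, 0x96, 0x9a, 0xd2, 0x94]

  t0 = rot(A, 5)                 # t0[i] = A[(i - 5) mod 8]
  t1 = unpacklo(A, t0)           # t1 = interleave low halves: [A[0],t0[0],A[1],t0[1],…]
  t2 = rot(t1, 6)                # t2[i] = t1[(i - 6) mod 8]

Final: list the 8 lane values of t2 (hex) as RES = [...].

  t0: f5 96 9a d2 94 4c c4 25
  t1: 4c f5 c4 96 25 9a f5 d2
  t2: c4 96 25 9a f5 d2 4c f5

RES = [0xc4, 0x96, 0x25, 0x9a, 0xf5, 0xd2, 0x4c, 0xf5]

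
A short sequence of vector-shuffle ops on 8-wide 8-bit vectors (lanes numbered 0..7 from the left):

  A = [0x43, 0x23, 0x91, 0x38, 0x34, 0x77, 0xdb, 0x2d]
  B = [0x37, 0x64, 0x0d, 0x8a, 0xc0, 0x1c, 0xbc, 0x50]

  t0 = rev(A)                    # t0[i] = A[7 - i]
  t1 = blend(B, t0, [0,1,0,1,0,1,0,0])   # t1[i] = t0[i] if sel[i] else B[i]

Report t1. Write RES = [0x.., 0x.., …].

RES = [0x37, 0xdb, 0x0d, 0x34, 0xc0, 0x91, 0xbc, 0x50]

→ t0 |2d|db|77|34|38|91|23|43|
→ t1 |37|db|0d|34|c0|91|bc|50|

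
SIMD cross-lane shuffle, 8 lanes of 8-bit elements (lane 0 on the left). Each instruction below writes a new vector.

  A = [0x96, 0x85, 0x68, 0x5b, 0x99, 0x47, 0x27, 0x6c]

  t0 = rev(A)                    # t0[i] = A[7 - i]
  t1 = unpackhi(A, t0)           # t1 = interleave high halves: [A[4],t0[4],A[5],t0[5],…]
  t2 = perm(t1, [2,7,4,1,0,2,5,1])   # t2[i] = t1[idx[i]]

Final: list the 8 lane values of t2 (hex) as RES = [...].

→ t0 |6c|27|47|99|5b|68|85|96|
→ t1 |99|5b|47|68|27|85|6c|96|
→ t2 |47|96|27|5b|99|47|85|5b|

RES = [ 0x47  0x96  0x27  0x5b  0x99  0x47  0x85  0x5b ]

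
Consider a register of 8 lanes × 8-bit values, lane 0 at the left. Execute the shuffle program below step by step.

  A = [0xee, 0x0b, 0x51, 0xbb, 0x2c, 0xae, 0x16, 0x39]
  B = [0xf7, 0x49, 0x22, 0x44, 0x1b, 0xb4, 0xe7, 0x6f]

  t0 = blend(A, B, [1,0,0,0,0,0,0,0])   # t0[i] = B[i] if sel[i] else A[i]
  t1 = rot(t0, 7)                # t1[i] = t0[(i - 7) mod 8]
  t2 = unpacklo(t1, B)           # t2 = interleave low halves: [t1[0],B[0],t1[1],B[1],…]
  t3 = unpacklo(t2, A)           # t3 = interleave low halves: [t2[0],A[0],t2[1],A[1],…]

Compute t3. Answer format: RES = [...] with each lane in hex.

t0 = [0xf7, 0x0b, 0x51, 0xbb, 0x2c, 0xae, 0x16, 0x39]
t1 = [0x0b, 0x51, 0xbb, 0x2c, 0xae, 0x16, 0x39, 0xf7]
t2 = [0x0b, 0xf7, 0x51, 0x49, 0xbb, 0x22, 0x2c, 0x44]
t3 = [0x0b, 0xee, 0xf7, 0x0b, 0x51, 0x51, 0x49, 0xbb]

RES = [0x0b, 0xee, 0xf7, 0x0b, 0x51, 0x51, 0x49, 0xbb]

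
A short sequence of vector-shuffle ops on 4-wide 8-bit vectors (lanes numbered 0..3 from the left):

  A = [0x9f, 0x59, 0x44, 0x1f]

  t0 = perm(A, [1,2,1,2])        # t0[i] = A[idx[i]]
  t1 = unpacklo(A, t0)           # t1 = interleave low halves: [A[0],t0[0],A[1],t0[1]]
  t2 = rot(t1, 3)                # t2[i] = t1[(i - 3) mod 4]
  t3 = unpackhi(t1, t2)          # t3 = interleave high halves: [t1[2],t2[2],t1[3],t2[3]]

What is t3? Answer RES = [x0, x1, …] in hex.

→ t0 |59|44|59|44|
→ t1 |9f|59|59|44|
→ t2 |59|59|44|9f|
→ t3 |59|44|44|9f|

RES = [0x59, 0x44, 0x44, 0x9f]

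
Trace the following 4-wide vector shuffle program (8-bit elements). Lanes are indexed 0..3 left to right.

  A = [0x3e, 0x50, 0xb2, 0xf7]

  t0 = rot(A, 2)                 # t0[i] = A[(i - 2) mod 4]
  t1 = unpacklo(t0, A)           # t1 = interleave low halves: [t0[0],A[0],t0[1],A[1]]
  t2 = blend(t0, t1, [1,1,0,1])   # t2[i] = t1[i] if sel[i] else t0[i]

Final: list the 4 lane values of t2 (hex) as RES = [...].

RES = [ 0xb2  0x3e  0x3e  0x50 ]

→ t0 |b2|f7|3e|50|
→ t1 |b2|3e|f7|50|
→ t2 |b2|3e|3e|50|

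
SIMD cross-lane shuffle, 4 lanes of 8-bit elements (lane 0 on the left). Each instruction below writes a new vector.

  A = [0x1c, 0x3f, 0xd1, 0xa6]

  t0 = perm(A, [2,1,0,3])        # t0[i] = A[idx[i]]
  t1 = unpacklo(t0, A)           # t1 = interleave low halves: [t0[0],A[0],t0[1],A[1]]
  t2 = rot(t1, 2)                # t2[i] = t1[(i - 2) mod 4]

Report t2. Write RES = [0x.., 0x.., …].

RES = [ 0x3f  0x3f  0xd1  0x1c ]

  t0: d1 3f 1c a6
  t1: d1 1c 3f 3f
  t2: 3f 3f d1 1c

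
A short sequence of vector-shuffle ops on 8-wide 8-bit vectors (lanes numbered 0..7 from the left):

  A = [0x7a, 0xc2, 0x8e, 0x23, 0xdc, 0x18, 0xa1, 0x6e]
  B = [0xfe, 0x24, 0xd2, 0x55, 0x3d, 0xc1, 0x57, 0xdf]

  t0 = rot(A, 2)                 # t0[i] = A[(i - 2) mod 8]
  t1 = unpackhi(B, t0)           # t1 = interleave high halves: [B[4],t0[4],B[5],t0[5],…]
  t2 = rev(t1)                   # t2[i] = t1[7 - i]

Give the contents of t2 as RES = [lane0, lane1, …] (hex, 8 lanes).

t0 = [0xa1, 0x6e, 0x7a, 0xc2, 0x8e, 0x23, 0xdc, 0x18]
t1 = [0x3d, 0x8e, 0xc1, 0x23, 0x57, 0xdc, 0xdf, 0x18]
t2 = [0x18, 0xdf, 0xdc, 0x57, 0x23, 0xc1, 0x8e, 0x3d]

RES = [0x18, 0xdf, 0xdc, 0x57, 0x23, 0xc1, 0x8e, 0x3d]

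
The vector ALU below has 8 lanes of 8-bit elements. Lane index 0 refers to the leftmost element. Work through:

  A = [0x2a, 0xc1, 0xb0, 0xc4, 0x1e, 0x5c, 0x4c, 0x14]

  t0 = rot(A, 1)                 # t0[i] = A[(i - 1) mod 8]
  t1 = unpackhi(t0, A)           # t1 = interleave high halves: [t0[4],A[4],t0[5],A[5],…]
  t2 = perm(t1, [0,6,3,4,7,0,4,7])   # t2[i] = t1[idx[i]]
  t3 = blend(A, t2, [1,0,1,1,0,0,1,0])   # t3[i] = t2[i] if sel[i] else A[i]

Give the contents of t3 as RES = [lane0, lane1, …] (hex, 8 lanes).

  t0: 14 2a c1 b0 c4 1e 5c 4c
  t1: c4 1e 1e 5c 5c 4c 4c 14
  t2: c4 4c 5c 5c 14 c4 5c 14
  t3: c4 c1 5c 5c 1e 5c 5c 14

RES = [ 0xc4  0xc1  0x5c  0x5c  0x1e  0x5c  0x5c  0x14 ]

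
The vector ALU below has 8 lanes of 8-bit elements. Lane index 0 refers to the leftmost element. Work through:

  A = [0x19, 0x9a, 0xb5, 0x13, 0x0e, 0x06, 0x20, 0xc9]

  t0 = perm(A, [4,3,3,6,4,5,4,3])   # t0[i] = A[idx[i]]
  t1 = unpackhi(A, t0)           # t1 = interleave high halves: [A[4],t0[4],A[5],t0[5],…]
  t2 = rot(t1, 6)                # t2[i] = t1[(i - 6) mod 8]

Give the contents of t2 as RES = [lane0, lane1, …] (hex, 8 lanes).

t0 = [0x0e, 0x13, 0x13, 0x20, 0x0e, 0x06, 0x0e, 0x13]
t1 = [0x0e, 0x0e, 0x06, 0x06, 0x20, 0x0e, 0xc9, 0x13]
t2 = [0x06, 0x06, 0x20, 0x0e, 0xc9, 0x13, 0x0e, 0x0e]

RES = [ 0x06  0x06  0x20  0x0e  0xc9  0x13  0x0e  0x0e ]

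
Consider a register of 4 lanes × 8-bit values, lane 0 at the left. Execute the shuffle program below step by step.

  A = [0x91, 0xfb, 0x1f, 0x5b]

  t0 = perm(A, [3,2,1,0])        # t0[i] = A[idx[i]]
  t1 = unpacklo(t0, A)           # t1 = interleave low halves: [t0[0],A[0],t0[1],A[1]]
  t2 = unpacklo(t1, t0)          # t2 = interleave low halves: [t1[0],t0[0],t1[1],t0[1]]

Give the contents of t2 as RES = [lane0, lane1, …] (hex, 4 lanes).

t0 = [0x5b, 0x1f, 0xfb, 0x91]
t1 = [0x5b, 0x91, 0x1f, 0xfb]
t2 = [0x5b, 0x5b, 0x91, 0x1f]

RES = [ 0x5b  0x5b  0x91  0x1f ]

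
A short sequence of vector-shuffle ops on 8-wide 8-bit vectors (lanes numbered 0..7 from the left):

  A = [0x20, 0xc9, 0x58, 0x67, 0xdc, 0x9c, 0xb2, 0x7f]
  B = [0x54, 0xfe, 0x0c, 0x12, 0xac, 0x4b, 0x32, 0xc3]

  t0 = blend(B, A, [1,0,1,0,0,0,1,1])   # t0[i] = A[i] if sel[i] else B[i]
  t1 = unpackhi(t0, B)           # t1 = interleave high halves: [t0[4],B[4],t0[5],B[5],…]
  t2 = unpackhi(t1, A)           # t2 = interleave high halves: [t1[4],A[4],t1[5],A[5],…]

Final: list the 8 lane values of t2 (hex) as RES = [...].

RES = [ 0xb2  0xdc  0x32  0x9c  0x7f  0xb2  0xc3  0x7f ]

  t0: 20 fe 58 12 ac 4b b2 7f
  t1: ac ac 4b 4b b2 32 7f c3
  t2: b2 dc 32 9c 7f b2 c3 7f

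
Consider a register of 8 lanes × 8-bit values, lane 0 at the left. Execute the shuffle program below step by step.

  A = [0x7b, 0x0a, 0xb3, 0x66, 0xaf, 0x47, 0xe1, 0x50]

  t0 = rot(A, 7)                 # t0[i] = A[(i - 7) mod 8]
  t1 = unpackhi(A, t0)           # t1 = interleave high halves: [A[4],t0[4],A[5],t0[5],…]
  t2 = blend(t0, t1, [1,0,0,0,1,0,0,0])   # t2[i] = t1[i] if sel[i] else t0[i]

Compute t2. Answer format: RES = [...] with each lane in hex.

→ t0 |0a|b3|66|af|47|e1|50|7b|
→ t1 |af|47|47|e1|e1|50|50|7b|
→ t2 |af|b3|66|af|e1|e1|50|7b|

RES = [ 0xaf  0xb3  0x66  0xaf  0xe1  0xe1  0x50  0x7b ]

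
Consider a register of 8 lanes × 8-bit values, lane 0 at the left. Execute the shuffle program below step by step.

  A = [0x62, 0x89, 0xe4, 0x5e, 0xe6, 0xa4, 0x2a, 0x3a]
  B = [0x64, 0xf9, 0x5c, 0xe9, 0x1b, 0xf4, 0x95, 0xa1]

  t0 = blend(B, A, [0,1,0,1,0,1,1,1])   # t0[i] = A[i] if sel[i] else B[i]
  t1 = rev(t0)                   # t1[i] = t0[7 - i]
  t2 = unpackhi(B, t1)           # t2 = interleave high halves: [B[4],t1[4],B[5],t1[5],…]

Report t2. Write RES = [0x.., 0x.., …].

t0 = [0x64, 0x89, 0x5c, 0x5e, 0x1b, 0xa4, 0x2a, 0x3a]
t1 = [0x3a, 0x2a, 0xa4, 0x1b, 0x5e, 0x5c, 0x89, 0x64]
t2 = [0x1b, 0x5e, 0xf4, 0x5c, 0x95, 0x89, 0xa1, 0x64]

RES = [ 0x1b  0x5e  0xf4  0x5c  0x95  0x89  0xa1  0x64 ]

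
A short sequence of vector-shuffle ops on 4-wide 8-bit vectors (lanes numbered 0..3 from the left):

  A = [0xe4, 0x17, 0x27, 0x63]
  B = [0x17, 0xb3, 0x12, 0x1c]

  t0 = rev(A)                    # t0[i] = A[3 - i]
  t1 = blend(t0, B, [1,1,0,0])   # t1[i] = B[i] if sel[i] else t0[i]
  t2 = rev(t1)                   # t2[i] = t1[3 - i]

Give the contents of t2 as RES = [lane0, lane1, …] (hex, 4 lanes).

RES = [ 0xe4  0x17  0xb3  0x17 ]

→ t0 |63|27|17|e4|
→ t1 |17|b3|17|e4|
→ t2 |e4|17|b3|17|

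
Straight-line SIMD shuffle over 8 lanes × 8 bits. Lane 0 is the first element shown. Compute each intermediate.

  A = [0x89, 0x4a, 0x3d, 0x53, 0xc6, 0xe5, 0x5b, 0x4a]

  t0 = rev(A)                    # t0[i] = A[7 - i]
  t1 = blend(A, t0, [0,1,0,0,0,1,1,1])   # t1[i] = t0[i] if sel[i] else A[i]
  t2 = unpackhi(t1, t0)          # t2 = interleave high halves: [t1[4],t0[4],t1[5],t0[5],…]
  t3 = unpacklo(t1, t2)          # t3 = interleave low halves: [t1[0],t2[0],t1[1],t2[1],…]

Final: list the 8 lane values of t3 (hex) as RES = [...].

RES = [0x89, 0xc6, 0x5b, 0x53, 0x3d, 0x3d, 0x53, 0x3d]

t0 = [0x4a, 0x5b, 0xe5, 0xc6, 0x53, 0x3d, 0x4a, 0x89]
t1 = [0x89, 0x5b, 0x3d, 0x53, 0xc6, 0x3d, 0x4a, 0x89]
t2 = [0xc6, 0x53, 0x3d, 0x3d, 0x4a, 0x4a, 0x89, 0x89]
t3 = [0x89, 0xc6, 0x5b, 0x53, 0x3d, 0x3d, 0x53, 0x3d]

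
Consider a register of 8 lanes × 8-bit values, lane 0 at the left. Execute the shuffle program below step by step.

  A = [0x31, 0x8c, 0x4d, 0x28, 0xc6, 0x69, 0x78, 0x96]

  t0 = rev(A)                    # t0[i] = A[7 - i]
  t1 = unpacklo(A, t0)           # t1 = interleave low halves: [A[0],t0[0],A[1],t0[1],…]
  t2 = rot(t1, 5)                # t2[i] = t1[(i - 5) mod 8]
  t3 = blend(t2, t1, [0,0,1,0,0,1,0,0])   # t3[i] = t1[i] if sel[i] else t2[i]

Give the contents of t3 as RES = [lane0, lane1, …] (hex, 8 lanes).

  t0: 96 78 69 c6 28 4d 8c 31
  t1: 31 96 8c 78 4d 69 28 c6
  t2: 78 4d 69 28 c6 31 96 8c
  t3: 78 4d 8c 28 c6 69 96 8c

RES = [ 0x78  0x4d  0x8c  0x28  0xc6  0x69  0x96  0x8c ]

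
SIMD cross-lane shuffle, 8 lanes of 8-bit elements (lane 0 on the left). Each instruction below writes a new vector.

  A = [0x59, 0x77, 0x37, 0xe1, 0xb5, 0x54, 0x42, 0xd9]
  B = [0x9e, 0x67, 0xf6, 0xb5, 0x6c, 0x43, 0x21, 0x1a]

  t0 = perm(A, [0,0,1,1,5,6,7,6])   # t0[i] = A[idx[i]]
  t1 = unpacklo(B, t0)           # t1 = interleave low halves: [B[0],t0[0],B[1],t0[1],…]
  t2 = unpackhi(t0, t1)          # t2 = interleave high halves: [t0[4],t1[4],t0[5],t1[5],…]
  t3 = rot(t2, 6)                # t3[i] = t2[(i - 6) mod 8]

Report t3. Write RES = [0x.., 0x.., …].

→ t0 |59|59|77|77|54|42|d9|42|
→ t1 |9e|59|67|59|f6|77|b5|77|
→ t2 |54|f6|42|77|d9|b5|42|77|
→ t3 |42|77|d9|b5|42|77|54|f6|

RES = [0x42, 0x77, 0xd9, 0xb5, 0x42, 0x77, 0x54, 0xf6]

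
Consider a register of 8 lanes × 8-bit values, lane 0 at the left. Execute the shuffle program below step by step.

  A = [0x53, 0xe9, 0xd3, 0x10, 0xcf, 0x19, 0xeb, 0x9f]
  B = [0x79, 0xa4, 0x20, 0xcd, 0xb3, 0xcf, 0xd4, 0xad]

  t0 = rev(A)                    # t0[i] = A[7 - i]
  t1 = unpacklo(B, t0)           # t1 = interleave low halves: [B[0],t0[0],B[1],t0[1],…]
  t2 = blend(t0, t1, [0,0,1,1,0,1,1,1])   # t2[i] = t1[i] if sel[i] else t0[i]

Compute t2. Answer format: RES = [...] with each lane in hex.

→ t0 |9f|eb|19|cf|10|d3|e9|53|
→ t1 |79|9f|a4|eb|20|19|cd|cf|
→ t2 |9f|eb|a4|eb|10|19|cd|cf|

RES = [ 0x9f  0xeb  0xa4  0xeb  0x10  0x19  0xcd  0xcf ]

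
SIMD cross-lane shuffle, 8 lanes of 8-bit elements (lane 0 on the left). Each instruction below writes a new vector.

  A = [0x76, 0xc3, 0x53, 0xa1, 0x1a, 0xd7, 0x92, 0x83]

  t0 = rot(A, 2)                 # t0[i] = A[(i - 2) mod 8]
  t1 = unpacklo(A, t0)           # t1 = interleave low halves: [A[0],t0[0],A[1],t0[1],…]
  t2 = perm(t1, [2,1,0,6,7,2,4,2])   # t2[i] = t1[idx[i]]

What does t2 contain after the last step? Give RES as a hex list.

RES = [ 0xc3  0x92  0x76  0xa1  0xc3  0xc3  0x53  0xc3 ]

  t0: 92 83 76 c3 53 a1 1a d7
  t1: 76 92 c3 83 53 76 a1 c3
  t2: c3 92 76 a1 c3 c3 53 c3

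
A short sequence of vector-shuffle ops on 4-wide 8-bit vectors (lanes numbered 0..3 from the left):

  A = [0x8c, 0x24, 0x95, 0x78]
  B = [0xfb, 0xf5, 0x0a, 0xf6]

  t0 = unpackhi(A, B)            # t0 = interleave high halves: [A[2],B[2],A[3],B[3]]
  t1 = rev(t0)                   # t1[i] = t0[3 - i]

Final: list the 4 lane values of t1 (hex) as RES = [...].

→ t0 |95|0a|78|f6|
→ t1 |f6|78|0a|95|

RES = [0xf6, 0x78, 0x0a, 0x95]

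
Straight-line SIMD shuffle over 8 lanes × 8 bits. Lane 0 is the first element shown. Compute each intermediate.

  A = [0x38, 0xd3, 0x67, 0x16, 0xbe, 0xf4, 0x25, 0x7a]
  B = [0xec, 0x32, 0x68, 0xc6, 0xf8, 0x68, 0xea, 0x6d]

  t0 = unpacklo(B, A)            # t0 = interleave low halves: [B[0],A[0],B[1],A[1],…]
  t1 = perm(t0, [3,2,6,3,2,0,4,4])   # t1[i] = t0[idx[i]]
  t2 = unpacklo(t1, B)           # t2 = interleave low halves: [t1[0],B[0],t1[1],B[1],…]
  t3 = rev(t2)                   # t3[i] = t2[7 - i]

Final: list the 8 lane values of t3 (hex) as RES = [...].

  t0: ec 38 32 d3 68 67 c6 16
  t1: d3 32 c6 d3 32 ec 68 68
  t2: d3 ec 32 32 c6 68 d3 c6
  t3: c6 d3 68 c6 32 32 ec d3

RES = [ 0xc6  0xd3  0x68  0xc6  0x32  0x32  0xec  0xd3 ]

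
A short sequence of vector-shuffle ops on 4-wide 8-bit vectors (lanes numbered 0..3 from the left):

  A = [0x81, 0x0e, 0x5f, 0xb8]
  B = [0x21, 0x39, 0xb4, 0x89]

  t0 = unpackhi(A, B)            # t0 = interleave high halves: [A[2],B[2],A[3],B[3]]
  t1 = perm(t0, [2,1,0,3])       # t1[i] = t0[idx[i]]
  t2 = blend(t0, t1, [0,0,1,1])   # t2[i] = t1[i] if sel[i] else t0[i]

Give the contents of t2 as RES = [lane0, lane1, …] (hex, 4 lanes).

RES = [0x5f, 0xb4, 0x5f, 0x89]

t0 = [0x5f, 0xb4, 0xb8, 0x89]
t1 = [0xb8, 0xb4, 0x5f, 0x89]
t2 = [0x5f, 0xb4, 0x5f, 0x89]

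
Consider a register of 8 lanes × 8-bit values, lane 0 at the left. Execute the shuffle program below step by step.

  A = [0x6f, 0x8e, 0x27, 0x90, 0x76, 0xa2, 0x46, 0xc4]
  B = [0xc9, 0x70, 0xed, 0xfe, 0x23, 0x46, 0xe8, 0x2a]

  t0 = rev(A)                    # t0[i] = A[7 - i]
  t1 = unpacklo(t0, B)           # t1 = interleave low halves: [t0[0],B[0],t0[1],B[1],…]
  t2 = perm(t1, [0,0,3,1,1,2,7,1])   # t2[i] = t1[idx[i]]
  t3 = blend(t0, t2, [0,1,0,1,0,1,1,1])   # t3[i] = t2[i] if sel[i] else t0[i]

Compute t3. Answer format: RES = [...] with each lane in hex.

t0 = [0xc4, 0x46, 0xa2, 0x76, 0x90, 0x27, 0x8e, 0x6f]
t1 = [0xc4, 0xc9, 0x46, 0x70, 0xa2, 0xed, 0x76, 0xfe]
t2 = [0xc4, 0xc4, 0x70, 0xc9, 0xc9, 0x46, 0xfe, 0xc9]
t3 = [0xc4, 0xc4, 0xa2, 0xc9, 0x90, 0x46, 0xfe, 0xc9]

RES = [ 0xc4  0xc4  0xa2  0xc9  0x90  0x46  0xfe  0xc9 ]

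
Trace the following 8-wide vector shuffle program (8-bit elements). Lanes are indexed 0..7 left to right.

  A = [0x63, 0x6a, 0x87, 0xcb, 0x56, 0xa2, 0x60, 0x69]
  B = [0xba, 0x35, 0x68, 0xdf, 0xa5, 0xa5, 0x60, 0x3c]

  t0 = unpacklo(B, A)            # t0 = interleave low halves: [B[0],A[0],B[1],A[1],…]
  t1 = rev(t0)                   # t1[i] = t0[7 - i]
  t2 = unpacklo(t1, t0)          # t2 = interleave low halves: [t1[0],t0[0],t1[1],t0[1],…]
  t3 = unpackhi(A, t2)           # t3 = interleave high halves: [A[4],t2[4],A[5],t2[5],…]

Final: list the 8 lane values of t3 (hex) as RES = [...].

RES = [0x56, 0x87, 0xa2, 0x35, 0x60, 0x68, 0x69, 0x6a]

t0 = [0xba, 0x63, 0x35, 0x6a, 0x68, 0x87, 0xdf, 0xcb]
t1 = [0xcb, 0xdf, 0x87, 0x68, 0x6a, 0x35, 0x63, 0xba]
t2 = [0xcb, 0xba, 0xdf, 0x63, 0x87, 0x35, 0x68, 0x6a]
t3 = [0x56, 0x87, 0xa2, 0x35, 0x60, 0x68, 0x69, 0x6a]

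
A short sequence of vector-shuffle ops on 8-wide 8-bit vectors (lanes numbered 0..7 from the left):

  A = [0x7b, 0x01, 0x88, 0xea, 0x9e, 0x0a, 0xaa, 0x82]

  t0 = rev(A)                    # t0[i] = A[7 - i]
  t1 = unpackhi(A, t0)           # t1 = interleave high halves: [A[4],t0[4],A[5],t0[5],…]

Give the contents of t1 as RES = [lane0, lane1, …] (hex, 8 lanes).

t0 = [0x82, 0xaa, 0x0a, 0x9e, 0xea, 0x88, 0x01, 0x7b]
t1 = [0x9e, 0xea, 0x0a, 0x88, 0xaa, 0x01, 0x82, 0x7b]

RES = [0x9e, 0xea, 0x0a, 0x88, 0xaa, 0x01, 0x82, 0x7b]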